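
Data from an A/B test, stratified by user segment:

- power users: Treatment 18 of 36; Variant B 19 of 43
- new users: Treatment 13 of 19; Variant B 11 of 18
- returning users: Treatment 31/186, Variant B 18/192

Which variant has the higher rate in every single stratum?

Treatment

Power users: Treatment 18/36 = 50.0%, Variant B 19/43 = 44.2% → Treatment
New users: Treatment 13/19 = 68.4%, Variant B 11/18 = 61.1% → Treatment
Returning users: Treatment 31/186 = 16.7%, Variant B 18/192 = 9.4% → Treatment
Treatment has the higher rate in all 3 groups.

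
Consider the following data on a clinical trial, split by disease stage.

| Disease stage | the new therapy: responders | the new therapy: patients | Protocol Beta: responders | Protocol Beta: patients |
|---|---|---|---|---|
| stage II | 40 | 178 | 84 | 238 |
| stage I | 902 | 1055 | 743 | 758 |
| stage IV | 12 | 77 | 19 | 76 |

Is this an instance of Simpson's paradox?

No

Stage II: the new therapy 40/178 = 22.5%, Protocol Beta 84/238 = 35.3% → Protocol Beta
Stage I: the new therapy 902/1055 = 85.5%, Protocol Beta 743/758 = 98.0% → Protocol Beta
Stage IV: the new therapy 12/77 = 15.6%, Protocol Beta 19/76 = 25.0% → Protocol Beta
Overall: the new therapy 954/1310 = 72.8%, Protocol Beta 846/1072 = 78.9% → Protocol Beta
Protocol Beta wins overall and in every disease group — no reversal.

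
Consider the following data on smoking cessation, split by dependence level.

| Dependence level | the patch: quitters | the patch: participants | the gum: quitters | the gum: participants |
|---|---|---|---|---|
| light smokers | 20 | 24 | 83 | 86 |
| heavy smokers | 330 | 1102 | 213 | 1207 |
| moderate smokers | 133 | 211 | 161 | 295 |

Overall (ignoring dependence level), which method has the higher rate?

the patch

Light smokers: the patch 20/24 = 83.3%, the gum 83/86 = 96.5% → the gum
Heavy smokers: the patch 330/1102 = 29.9%, the gum 213/1207 = 17.6% → the patch
Moderate smokers: the patch 133/211 = 63.0%, the gum 161/295 = 54.6% → the patch
Overall: the patch 483/1337 = 36.1%, the gum 457/1588 = 28.8% → the patch
(Neither sweeps every dependence group, but the patch has the higher pooled rate.)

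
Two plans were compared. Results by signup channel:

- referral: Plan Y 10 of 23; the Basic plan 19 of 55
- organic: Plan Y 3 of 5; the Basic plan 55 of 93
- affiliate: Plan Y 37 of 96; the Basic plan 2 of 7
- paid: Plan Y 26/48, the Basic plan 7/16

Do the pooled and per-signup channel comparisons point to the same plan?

No

Referral: Plan Y 10/23 = 43.5%, the Basic plan 19/55 = 34.5% → Plan Y
Organic: Plan Y 3/5 = 60.0%, the Basic plan 55/93 = 59.1% → Plan Y
Affiliate: Plan Y 37/96 = 38.5%, the Basic plan 2/7 = 28.6% → Plan Y
Paid: Plan Y 26/48 = 54.2%, the Basic plan 7/16 = 43.8% → Plan Y
Overall: Plan Y 76/172 = 44.2%, the Basic plan 83/171 = 48.5% → the Basic plan
Plan Y wins each signup group but the Basic plan wins overall — the comparison reverses. Plan Y's customers skew toward affiliate, which has a lower base rate.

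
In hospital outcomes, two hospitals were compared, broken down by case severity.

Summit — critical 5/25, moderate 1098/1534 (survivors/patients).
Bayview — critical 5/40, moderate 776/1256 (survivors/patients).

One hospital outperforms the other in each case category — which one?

Summit

Critical: Summit 5/25 = 20.0%, Bayview 5/40 = 12.5% → Summit
Moderate: Summit 1098/1534 = 71.6%, Bayview 776/1256 = 61.8% → Summit
Summit has the higher rate in both groups.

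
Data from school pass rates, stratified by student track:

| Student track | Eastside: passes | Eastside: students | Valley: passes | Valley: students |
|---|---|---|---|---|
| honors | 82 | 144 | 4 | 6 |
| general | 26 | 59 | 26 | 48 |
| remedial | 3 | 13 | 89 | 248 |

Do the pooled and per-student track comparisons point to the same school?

Honors: Eastside 82/144 = 56.9%, Valley 4/6 = 66.7% → Valley
General: Eastside 26/59 = 44.1%, Valley 26/48 = 54.2% → Valley
Remedial: Eastside 3/13 = 23.1%, Valley 89/248 = 35.9% → Valley
Overall: Eastside 111/216 = 51.4%, Valley 119/302 = 39.4% → Eastside
Valley wins each student group but Eastside wins overall — the comparison reverses. Valley's students skew toward remedial, which has a lower base rate.

No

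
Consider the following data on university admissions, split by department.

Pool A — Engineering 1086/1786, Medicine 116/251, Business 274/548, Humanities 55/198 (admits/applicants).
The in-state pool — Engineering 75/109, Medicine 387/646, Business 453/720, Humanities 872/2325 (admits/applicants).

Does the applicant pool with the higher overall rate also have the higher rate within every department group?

No

Engineering: Pool A 1086/1786 = 60.8%, the in-state pool 75/109 = 68.8% → the in-state pool
Medicine: Pool A 116/251 = 46.2%, the in-state pool 387/646 = 59.9% → the in-state pool
Business: Pool A 274/548 = 50.0%, the in-state pool 453/720 = 62.9% → the in-state pool
Humanities: Pool A 55/198 = 27.8%, the in-state pool 872/2325 = 37.5% → the in-state pool
Overall: Pool A 1531/2783 = 55.0%, the in-state pool 1787/3800 = 47.0% → Pool A
The in-state pool wins each department group but Pool A wins overall — the comparison reverses. The in-state pool's applicants skew toward Humanities, which has a lower base rate.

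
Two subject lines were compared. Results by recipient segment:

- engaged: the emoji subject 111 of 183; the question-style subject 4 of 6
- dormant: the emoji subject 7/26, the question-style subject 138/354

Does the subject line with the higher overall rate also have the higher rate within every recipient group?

No

Engaged: the emoji subject 111/183 = 60.7%, the question-style subject 4/6 = 66.7% → the question-style subject
Dormant: the emoji subject 7/26 = 26.9%, the question-style subject 138/354 = 39.0% → the question-style subject
Overall: the emoji subject 118/209 = 56.5%, the question-style subject 142/360 = 39.4% → the emoji subject
The question-style subject wins each recipient group but the emoji subject wins overall — the comparison reverses. The question-style subject's sends skew toward dormant, which has a lower base rate.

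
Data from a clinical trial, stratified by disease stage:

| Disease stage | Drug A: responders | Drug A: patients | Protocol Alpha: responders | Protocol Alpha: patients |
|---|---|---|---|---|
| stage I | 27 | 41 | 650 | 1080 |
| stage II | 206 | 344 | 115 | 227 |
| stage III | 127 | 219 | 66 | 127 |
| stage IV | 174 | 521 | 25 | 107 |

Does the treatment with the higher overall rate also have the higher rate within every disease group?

Stage I: Drug A 27/41 = 65.9%, Protocol Alpha 650/1080 = 60.2% → Drug A
Stage II: Drug A 206/344 = 59.9%, Protocol Alpha 115/227 = 50.7% → Drug A
Stage III: Drug A 127/219 = 58.0%, Protocol Alpha 66/127 = 52.0% → Drug A
Stage IV: Drug A 174/521 = 33.4%, Protocol Alpha 25/107 = 23.4% → Drug A
Overall: Drug A 534/1125 = 47.5%, Protocol Alpha 856/1541 = 55.5% → Protocol Alpha
Drug A wins each disease group but Protocol Alpha wins overall — the comparison reverses. Drug A's patients skew toward stage IV, which has a lower base rate.

No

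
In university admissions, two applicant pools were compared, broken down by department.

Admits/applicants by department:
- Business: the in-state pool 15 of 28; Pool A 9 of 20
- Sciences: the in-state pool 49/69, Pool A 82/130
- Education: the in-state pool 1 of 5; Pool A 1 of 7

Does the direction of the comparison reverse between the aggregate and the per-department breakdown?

Business: the in-state pool 15/28 = 53.6%, Pool A 9/20 = 45.0% → the in-state pool
Sciences: the in-state pool 49/69 = 71.0%, Pool A 82/130 = 63.1% → the in-state pool
Education: the in-state pool 1/5 = 20.0%, Pool A 1/7 = 14.3% → the in-state pool
Overall: the in-state pool 65/102 = 63.7%, Pool A 92/157 = 58.6% → the in-state pool
The in-state pool wins overall and in every department group — no reversal.

No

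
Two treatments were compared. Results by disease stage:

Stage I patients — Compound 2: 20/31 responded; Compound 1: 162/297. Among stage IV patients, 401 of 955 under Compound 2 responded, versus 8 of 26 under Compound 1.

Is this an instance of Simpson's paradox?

Stage I: Compound 2 20/31 = 64.5%, Compound 1 162/297 = 54.5% → Compound 2
Stage IV: Compound 2 401/955 = 42.0%, Compound 1 8/26 = 30.8% → Compound 2
Overall: Compound 2 421/986 = 42.7%, Compound 1 170/323 = 52.6% → Compound 1
Compound 2 wins each disease group but Compound 1 wins overall — the comparison reverses. Compound 2's patients skew toward stage IV, which has a lower base rate.

Yes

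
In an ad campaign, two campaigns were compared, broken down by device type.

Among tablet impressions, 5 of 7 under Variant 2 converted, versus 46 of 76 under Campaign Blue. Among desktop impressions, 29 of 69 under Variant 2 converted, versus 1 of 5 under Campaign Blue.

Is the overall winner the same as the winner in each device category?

Tablet: Variant 2 5/7 = 71.4%, Campaign Blue 46/76 = 60.5% → Variant 2
Desktop: Variant 2 29/69 = 42.0%, Campaign Blue 1/5 = 20.0% → Variant 2
Overall: Variant 2 34/76 = 44.7%, Campaign Blue 47/81 = 58.0% → Campaign Blue
Variant 2 wins each device group but Campaign Blue wins overall — the comparison reverses. Variant 2's impressions skew toward desktop, which has a lower base rate.

No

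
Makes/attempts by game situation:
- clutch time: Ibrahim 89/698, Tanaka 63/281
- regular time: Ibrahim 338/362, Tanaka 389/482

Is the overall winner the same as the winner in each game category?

Clutch time: Ibrahim 89/698 = 12.8%, Tanaka 63/281 = 22.4% → Tanaka
Regular time: Ibrahim 338/362 = 93.4%, Tanaka 389/482 = 80.7% → Ibrahim
Overall: Ibrahim 427/1060 = 40.3%, Tanaka 452/763 = 59.2% → Tanaka
Neither sweeps: Ibrahim wins 1 of 2 groups, Tanaka wins 1. Tanaka wins overall but not every group — no Simpson reversal.

No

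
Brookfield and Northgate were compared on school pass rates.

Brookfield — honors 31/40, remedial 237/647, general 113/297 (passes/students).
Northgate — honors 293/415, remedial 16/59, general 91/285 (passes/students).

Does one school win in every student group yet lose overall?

Honors: Brookfield 31/40 = 77.5%, Northgate 293/415 = 70.6% → Brookfield
Remedial: Brookfield 237/647 = 36.6%, Northgate 16/59 = 27.1% → Brookfield
General: Brookfield 113/297 = 38.0%, Northgate 91/285 = 31.9% → Brookfield
Overall: Brookfield 381/984 = 38.7%, Northgate 400/759 = 52.7% → Northgate
Brookfield wins each student group but Northgate wins overall — the comparison reverses. Brookfield's students skew toward remedial, which has a lower base rate.

Yes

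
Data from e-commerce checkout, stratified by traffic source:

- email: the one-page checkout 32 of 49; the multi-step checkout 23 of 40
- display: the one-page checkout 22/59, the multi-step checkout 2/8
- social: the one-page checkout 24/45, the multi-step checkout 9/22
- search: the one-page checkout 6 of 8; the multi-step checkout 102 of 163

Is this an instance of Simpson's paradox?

Yes

Email: the one-page checkout 32/49 = 65.3%, the multi-step checkout 23/40 = 57.5% → the one-page checkout
Display: the one-page checkout 22/59 = 37.3%, the multi-step checkout 2/8 = 25.0% → the one-page checkout
Social: the one-page checkout 24/45 = 53.3%, the multi-step checkout 9/22 = 40.9% → the one-page checkout
Search: the one-page checkout 6/8 = 75.0%, the multi-step checkout 102/163 = 62.6% → the one-page checkout
Overall: the one-page checkout 84/161 = 52.2%, the multi-step checkout 136/233 = 58.4% → the multi-step checkout
The one-page checkout wins each traffic group but the multi-step checkout wins overall — the comparison reverses. The one-page checkout's sessions skew toward display, which has a lower base rate.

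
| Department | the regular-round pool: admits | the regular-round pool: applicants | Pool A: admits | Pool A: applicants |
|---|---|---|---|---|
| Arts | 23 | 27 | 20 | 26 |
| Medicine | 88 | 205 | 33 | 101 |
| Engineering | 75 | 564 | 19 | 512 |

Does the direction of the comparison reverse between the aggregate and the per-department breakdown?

No

Arts: the regular-round pool 23/27 = 85.2%, Pool A 20/26 = 76.9% → the regular-round pool
Medicine: the regular-round pool 88/205 = 42.9%, Pool A 33/101 = 32.7% → the regular-round pool
Engineering: the regular-round pool 75/564 = 13.3%, Pool A 19/512 = 3.7% → the regular-round pool
Overall: the regular-round pool 186/796 = 23.4%, Pool A 72/639 = 11.3% → the regular-round pool
The regular-round pool wins overall and in every department group — no reversal.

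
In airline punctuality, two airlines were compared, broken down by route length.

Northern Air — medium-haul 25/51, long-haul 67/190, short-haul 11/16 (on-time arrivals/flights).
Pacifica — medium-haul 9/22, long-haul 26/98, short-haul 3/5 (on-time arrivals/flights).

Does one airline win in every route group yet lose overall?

No

Medium-haul: Northern Air 25/51 = 49.0%, Pacifica 9/22 = 40.9% → Northern Air
Long-haul: Northern Air 67/190 = 35.3%, Pacifica 26/98 = 26.5% → Northern Air
Short-haul: Northern Air 11/16 = 68.8%, Pacifica 3/5 = 60.0% → Northern Air
Overall: Northern Air 103/257 = 40.1%, Pacifica 38/125 = 30.4% → Northern Air
Northern Air wins overall and in every route group — no reversal.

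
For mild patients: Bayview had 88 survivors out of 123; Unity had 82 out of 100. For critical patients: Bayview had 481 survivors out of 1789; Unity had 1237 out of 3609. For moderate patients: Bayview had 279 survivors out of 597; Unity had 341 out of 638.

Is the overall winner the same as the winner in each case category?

Yes

Mild: Bayview 88/123 = 71.5%, Unity 82/100 = 82.0% → Unity
Critical: Bayview 481/1789 = 26.9%, Unity 1237/3609 = 34.3% → Unity
Moderate: Bayview 279/597 = 46.7%, Unity 341/638 = 53.4% → Unity
Overall: Bayview 848/2509 = 33.8%, Unity 1660/4347 = 38.2% → Unity
Unity wins overall and in every case group — no reversal.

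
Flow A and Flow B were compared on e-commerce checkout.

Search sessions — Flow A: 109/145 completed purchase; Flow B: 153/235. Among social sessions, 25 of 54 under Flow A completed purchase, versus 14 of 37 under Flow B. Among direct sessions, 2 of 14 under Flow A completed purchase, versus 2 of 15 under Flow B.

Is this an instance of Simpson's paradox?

No

Search: Flow A 109/145 = 75.2%, Flow B 153/235 = 65.1% → Flow A
Social: Flow A 25/54 = 46.3%, Flow B 14/37 = 37.8% → Flow A
Direct: Flow A 2/14 = 14.3%, Flow B 2/15 = 13.3% → Flow A
Overall: Flow A 136/213 = 63.8%, Flow B 169/287 = 58.9% → Flow A
Flow A wins overall and in every traffic group — no reversal.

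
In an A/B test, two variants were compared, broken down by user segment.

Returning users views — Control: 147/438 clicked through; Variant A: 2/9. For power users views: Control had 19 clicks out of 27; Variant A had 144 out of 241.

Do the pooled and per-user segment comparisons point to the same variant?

Returning users: Control 147/438 = 33.6%, Variant A 2/9 = 22.2% → Control
Power users: Control 19/27 = 70.4%, Variant A 144/241 = 59.8% → Control
Overall: Control 166/465 = 35.7%, Variant A 146/250 = 58.4% → Variant A
Control wins each user group but Variant A wins overall — the comparison reverses. Control's views skew toward returning users, which has a lower base rate.

No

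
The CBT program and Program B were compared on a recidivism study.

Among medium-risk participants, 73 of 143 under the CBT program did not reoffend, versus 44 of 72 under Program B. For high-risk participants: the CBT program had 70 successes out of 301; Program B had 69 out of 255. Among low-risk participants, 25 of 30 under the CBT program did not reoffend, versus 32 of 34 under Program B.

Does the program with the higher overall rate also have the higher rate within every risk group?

Yes

Medium-risk: the CBT program 73/143 = 51.0%, Program B 44/72 = 61.1% → Program B
High-risk: the CBT program 70/301 = 23.3%, Program B 69/255 = 27.1% → Program B
Low-risk: the CBT program 25/30 = 83.3%, Program B 32/34 = 94.1% → Program B
Overall: the CBT program 168/474 = 35.4%, Program B 145/361 = 40.2% → Program B
Program B wins overall and in every risk group — no reversal.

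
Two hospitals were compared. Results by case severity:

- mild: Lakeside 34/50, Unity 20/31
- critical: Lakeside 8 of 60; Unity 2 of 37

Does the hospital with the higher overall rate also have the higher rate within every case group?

Mild: Lakeside 34/50 = 68.0%, Unity 20/31 = 64.5% → Lakeside
Critical: Lakeside 8/60 = 13.3%, Unity 2/37 = 5.4% → Lakeside
Overall: Lakeside 42/110 = 38.2%, Unity 22/68 = 32.4% → Lakeside
Lakeside wins overall and in every case group — no reversal.

Yes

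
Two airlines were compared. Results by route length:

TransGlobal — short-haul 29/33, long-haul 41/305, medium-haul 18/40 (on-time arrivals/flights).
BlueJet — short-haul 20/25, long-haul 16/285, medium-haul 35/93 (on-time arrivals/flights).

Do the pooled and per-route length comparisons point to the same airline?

Short-haul: TransGlobal 29/33 = 87.9%, BlueJet 20/25 = 80.0% → TransGlobal
Long-haul: TransGlobal 41/305 = 13.4%, BlueJet 16/285 = 5.6% → TransGlobal
Medium-haul: TransGlobal 18/40 = 45.0%, BlueJet 35/93 = 37.6% → TransGlobal
Overall: TransGlobal 88/378 = 23.3%, BlueJet 71/403 = 17.6% → TransGlobal
TransGlobal wins overall and in every route group — no reversal.

Yes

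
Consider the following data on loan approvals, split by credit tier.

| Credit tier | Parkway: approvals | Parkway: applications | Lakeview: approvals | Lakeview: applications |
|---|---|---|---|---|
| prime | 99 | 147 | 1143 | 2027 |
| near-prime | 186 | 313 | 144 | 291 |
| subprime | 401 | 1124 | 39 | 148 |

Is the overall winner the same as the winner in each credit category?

Prime: Parkway 99/147 = 67.3%, Lakeview 1143/2027 = 56.4% → Parkway
Near-prime: Parkway 186/313 = 59.4%, Lakeview 144/291 = 49.5% → Parkway
Subprime: Parkway 401/1124 = 35.7%, Lakeview 39/148 = 26.4% → Parkway
Overall: Parkway 686/1584 = 43.3%, Lakeview 1326/2466 = 53.8% → Lakeview
Parkway wins each credit group but Lakeview wins overall — the comparison reverses. Parkway's applications skew toward subprime, which has a lower base rate.

No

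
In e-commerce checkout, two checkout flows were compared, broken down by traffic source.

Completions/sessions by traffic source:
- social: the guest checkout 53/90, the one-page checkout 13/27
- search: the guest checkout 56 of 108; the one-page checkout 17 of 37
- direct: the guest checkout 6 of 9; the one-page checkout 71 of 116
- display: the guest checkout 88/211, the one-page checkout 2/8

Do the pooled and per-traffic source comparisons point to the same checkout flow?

Social: the guest checkout 53/90 = 58.9%, the one-page checkout 13/27 = 48.1% → the guest checkout
Search: the guest checkout 56/108 = 51.9%, the one-page checkout 17/37 = 45.9% → the guest checkout
Direct: the guest checkout 6/9 = 66.7%, the one-page checkout 71/116 = 61.2% → the guest checkout
Display: the guest checkout 88/211 = 41.7%, the one-page checkout 2/8 = 25.0% → the guest checkout
Overall: the guest checkout 203/418 = 48.6%, the one-page checkout 103/188 = 54.8% → the one-page checkout
The guest checkout wins each traffic group but the one-page checkout wins overall — the comparison reverses. The guest checkout's sessions skew toward display, which has a lower base rate.

No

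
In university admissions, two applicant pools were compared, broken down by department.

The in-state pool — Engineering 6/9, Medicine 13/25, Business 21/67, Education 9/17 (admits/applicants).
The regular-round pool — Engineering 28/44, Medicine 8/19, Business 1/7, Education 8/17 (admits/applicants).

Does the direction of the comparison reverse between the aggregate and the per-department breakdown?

Yes

Engineering: the in-state pool 6/9 = 66.7%, the regular-round pool 28/44 = 63.6% → the in-state pool
Medicine: the in-state pool 13/25 = 52.0%, the regular-round pool 8/19 = 42.1% → the in-state pool
Business: the in-state pool 21/67 = 31.3%, the regular-round pool 1/7 = 14.3% → the in-state pool
Education: the in-state pool 9/17 = 52.9%, the regular-round pool 8/17 = 47.1% → the in-state pool
Overall: the in-state pool 49/118 = 41.5%, the regular-round pool 45/87 = 51.7% → the regular-round pool
The in-state pool wins each department group but the regular-round pool wins overall — the comparison reverses. The in-state pool's applicants skew toward Business, which has a lower base rate.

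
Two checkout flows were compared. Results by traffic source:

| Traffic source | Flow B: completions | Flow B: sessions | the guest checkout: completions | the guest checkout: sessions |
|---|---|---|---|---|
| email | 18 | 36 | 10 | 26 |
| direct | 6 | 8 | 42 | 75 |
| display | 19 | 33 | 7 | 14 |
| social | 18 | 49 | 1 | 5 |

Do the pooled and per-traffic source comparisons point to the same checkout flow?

No

Email: Flow B 18/36 = 50.0%, the guest checkout 10/26 = 38.5% → Flow B
Direct: Flow B 6/8 = 75.0%, the guest checkout 42/75 = 56.0% → Flow B
Display: Flow B 19/33 = 57.6%, the guest checkout 7/14 = 50.0% → Flow B
Social: Flow B 18/49 = 36.7%, the guest checkout 1/5 = 20.0% → Flow B
Overall: Flow B 61/126 = 48.4%, the guest checkout 60/120 = 50.0% → the guest checkout
Flow B wins each traffic group but the guest checkout wins overall — the comparison reverses. Flow B's sessions skew toward social, which has a lower base rate.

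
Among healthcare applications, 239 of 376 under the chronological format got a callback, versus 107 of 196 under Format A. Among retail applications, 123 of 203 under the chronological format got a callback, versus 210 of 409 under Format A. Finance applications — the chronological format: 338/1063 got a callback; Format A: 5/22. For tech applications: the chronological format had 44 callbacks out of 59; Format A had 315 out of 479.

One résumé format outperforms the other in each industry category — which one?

Healthcare: the chronological format 239/376 = 63.6%, Format A 107/196 = 54.6% → the chronological format
Retail: the chronological format 123/203 = 60.6%, Format A 210/409 = 51.3% → the chronological format
Finance: the chronological format 338/1063 = 31.8%, Format A 5/22 = 22.7% → the chronological format
Tech: the chronological format 44/59 = 74.6%, Format A 315/479 = 65.8% → the chronological format
The chronological format has the higher rate in all 4 groups.

the chronological format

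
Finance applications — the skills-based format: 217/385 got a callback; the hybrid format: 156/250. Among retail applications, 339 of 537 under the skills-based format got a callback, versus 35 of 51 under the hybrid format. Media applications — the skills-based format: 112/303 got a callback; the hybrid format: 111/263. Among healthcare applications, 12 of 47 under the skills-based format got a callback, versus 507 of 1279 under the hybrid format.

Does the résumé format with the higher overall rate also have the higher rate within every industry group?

Finance: the skills-based format 217/385 = 56.4%, the hybrid format 156/250 = 62.4% → the hybrid format
Retail: the skills-based format 339/537 = 63.1%, the hybrid format 35/51 = 68.6% → the hybrid format
Media: the skills-based format 112/303 = 37.0%, the hybrid format 111/263 = 42.2% → the hybrid format
Healthcare: the skills-based format 12/47 = 25.5%, the hybrid format 507/1279 = 39.6% → the hybrid format
Overall: the skills-based format 680/1272 = 53.5%, the hybrid format 809/1843 = 43.9% → the skills-based format
The hybrid format wins each industry group but the skills-based format wins overall — the comparison reverses. The hybrid format's applications skew toward healthcare, which has a lower base rate.

No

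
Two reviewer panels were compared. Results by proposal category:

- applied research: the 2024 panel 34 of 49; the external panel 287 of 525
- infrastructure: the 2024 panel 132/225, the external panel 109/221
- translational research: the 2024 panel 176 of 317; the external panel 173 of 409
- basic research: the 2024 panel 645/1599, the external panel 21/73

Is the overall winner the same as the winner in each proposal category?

Applied research: the 2024 panel 34/49 = 69.4%, the external panel 287/525 = 54.7% → the 2024 panel
Infrastructure: the 2024 panel 132/225 = 58.7%, the external panel 109/221 = 49.3% → the 2024 panel
Translational research: the 2024 panel 176/317 = 55.5%, the external panel 173/409 = 42.3% → the 2024 panel
Basic research: the 2024 panel 645/1599 = 40.3%, the external panel 21/73 = 28.8% → the 2024 panel
Overall: the 2024 panel 987/2190 = 45.1%, the external panel 590/1228 = 48.0% → the external panel
The 2024 panel wins each proposal group but the external panel wins overall — the comparison reverses. The 2024 panel's proposals skew toward basic research, which has a lower base rate.

No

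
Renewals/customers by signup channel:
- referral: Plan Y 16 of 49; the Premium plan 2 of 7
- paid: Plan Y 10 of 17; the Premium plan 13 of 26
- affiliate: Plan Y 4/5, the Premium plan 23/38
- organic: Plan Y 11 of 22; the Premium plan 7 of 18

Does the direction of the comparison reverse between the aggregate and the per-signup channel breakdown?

Yes

Referral: Plan Y 16/49 = 32.7%, the Premium plan 2/7 = 28.6% → Plan Y
Paid: Plan Y 10/17 = 58.8%, the Premium plan 13/26 = 50.0% → Plan Y
Affiliate: Plan Y 4/5 = 80.0%, the Premium plan 23/38 = 60.5% → Plan Y
Organic: Plan Y 11/22 = 50.0%, the Premium plan 7/18 = 38.9% → Plan Y
Overall: Plan Y 41/93 = 44.1%, the Premium plan 45/89 = 50.6% → the Premium plan
Plan Y wins each signup group but the Premium plan wins overall — the comparison reverses. Plan Y's customers skew toward referral, which has a lower base rate.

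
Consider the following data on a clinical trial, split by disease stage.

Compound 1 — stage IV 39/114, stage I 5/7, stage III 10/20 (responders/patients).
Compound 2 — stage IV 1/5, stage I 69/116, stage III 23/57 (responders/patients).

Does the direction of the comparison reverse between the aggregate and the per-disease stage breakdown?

Yes

Stage IV: Compound 1 39/114 = 34.2%, Compound 2 1/5 = 20.0% → Compound 1
Stage I: Compound 1 5/7 = 71.4%, Compound 2 69/116 = 59.5% → Compound 1
Stage III: Compound 1 10/20 = 50.0%, Compound 2 23/57 = 40.4% → Compound 1
Overall: Compound 1 54/141 = 38.3%, Compound 2 93/178 = 52.2% → Compound 2
Compound 1 wins each disease group but Compound 2 wins overall — the comparison reverses. Compound 1's patients skew toward stage IV, which has a lower base rate.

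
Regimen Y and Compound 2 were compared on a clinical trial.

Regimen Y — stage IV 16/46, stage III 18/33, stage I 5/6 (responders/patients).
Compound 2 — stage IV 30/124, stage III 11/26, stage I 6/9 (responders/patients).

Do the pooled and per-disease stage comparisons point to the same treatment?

Yes

Stage IV: Regimen Y 16/46 = 34.8%, Compound 2 30/124 = 24.2% → Regimen Y
Stage III: Regimen Y 18/33 = 54.5%, Compound 2 11/26 = 42.3% → Regimen Y
Stage I: Regimen Y 5/6 = 83.3%, Compound 2 6/9 = 66.7% → Regimen Y
Overall: Regimen Y 39/85 = 45.9%, Compound 2 47/159 = 29.6% → Regimen Y
Regimen Y wins overall and in every disease group — no reversal.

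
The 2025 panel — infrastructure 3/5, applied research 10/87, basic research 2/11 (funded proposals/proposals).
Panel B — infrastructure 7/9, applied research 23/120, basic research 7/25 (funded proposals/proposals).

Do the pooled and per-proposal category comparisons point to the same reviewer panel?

Infrastructure: the 2025 panel 3/5 = 60.0%, Panel B 7/9 = 77.8% → Panel B
Applied research: the 2025 panel 10/87 = 11.5%, Panel B 23/120 = 19.2% → Panel B
Basic research: the 2025 panel 2/11 = 18.2%, Panel B 7/25 = 28.0% → Panel B
Overall: the 2025 panel 15/103 = 14.6%, Panel B 37/154 = 24.0% → Panel B
Panel B wins overall and in every proposal group — no reversal.

Yes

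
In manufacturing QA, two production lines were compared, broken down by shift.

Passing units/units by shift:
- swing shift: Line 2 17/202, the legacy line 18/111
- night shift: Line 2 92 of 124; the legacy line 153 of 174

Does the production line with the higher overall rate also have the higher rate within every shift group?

Yes

Swing shift: Line 2 17/202 = 8.4%, the legacy line 18/111 = 16.2% → the legacy line
Night shift: Line 2 92/124 = 74.2%, the legacy line 153/174 = 87.9% → the legacy line
Overall: Line 2 109/326 = 33.4%, the legacy line 171/285 = 60.0% → the legacy line
The legacy line wins overall and in every shift group — no reversal.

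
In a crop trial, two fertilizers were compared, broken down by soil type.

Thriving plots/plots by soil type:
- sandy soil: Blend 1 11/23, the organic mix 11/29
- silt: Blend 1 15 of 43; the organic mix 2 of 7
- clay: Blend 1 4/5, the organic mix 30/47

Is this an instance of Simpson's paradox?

Yes

Sandy soil: Blend 1 11/23 = 47.8%, the organic mix 11/29 = 37.9% → Blend 1
Silt: Blend 1 15/43 = 34.9%, the organic mix 2/7 = 28.6% → Blend 1
Clay: Blend 1 4/5 = 80.0%, the organic mix 30/47 = 63.8% → Blend 1
Overall: Blend 1 30/71 = 42.3%, the organic mix 43/83 = 51.8% → the organic mix
Blend 1 wins each soil group but the organic mix wins overall — the comparison reverses. Blend 1's plots skew toward silt, which has a lower base rate.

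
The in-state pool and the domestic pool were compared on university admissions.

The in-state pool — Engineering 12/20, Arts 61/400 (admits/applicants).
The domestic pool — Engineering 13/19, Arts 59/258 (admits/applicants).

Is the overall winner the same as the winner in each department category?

Engineering: the in-state pool 12/20 = 60.0%, the domestic pool 13/19 = 68.4% → the domestic pool
Arts: the in-state pool 61/400 = 15.2%, the domestic pool 59/258 = 22.9% → the domestic pool
Overall: the in-state pool 73/420 = 17.4%, the domestic pool 72/277 = 26.0% → the domestic pool
The domestic pool wins overall and in every department group — no reversal.

Yes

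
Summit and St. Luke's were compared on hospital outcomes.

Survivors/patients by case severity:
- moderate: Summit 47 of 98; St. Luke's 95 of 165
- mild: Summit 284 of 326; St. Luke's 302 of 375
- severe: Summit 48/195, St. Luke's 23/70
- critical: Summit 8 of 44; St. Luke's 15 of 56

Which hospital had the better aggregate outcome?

St. Luke's

Moderate: Summit 47/98 = 48.0%, St. Luke's 95/165 = 57.6% → St. Luke's
Mild: Summit 284/326 = 87.1%, St. Luke's 302/375 = 80.5% → Summit
Severe: Summit 48/195 = 24.6%, St. Luke's 23/70 = 32.9% → St. Luke's
Critical: Summit 8/44 = 18.2%, St. Luke's 15/56 = 26.8% → St. Luke's
Overall: Summit 387/663 = 58.4%, St. Luke's 435/666 = 65.3% → St. Luke's
(Neither sweeps every case group, but St. Luke's has the higher pooled rate.)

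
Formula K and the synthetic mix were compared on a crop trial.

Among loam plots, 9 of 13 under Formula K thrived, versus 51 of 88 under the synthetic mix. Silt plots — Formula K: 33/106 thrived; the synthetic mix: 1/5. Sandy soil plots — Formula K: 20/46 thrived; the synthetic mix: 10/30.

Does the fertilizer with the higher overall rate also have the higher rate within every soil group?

Loam: Formula K 9/13 = 69.2%, the synthetic mix 51/88 = 58.0% → Formula K
Silt: Formula K 33/106 = 31.1%, the synthetic mix 1/5 = 20.0% → Formula K
Sandy soil: Formula K 20/46 = 43.5%, the synthetic mix 10/30 = 33.3% → Formula K
Overall: Formula K 62/165 = 37.6%, the synthetic mix 62/123 = 50.4% → the synthetic mix
Formula K wins each soil group but the synthetic mix wins overall — the comparison reverses. Formula K's plots skew toward silt, which has a lower base rate.

No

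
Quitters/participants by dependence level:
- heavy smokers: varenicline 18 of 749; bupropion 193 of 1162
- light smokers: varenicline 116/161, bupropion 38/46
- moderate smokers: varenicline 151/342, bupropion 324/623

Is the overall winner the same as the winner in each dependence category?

Heavy smokers: varenicline 18/749 = 2.4%, bupropion 193/1162 = 16.6% → bupropion
Light smokers: varenicline 116/161 = 72.0%, bupropion 38/46 = 82.6% → bupropion
Moderate smokers: varenicline 151/342 = 44.2%, bupropion 324/623 = 52.0% → bupropion
Overall: varenicline 285/1252 = 22.8%, bupropion 555/1831 = 30.3% → bupropion
Bupropion wins overall and in every dependence group — no reversal.

Yes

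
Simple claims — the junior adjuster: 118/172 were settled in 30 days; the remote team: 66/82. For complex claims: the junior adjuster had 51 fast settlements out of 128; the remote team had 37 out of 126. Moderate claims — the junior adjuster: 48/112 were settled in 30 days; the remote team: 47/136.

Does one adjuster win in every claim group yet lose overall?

Simple: the junior adjuster 118/172 = 68.6%, the remote team 66/82 = 80.5% → the remote team
Complex: the junior adjuster 51/128 = 39.8%, the remote team 37/126 = 29.4% → the junior adjuster
Moderate: the junior adjuster 48/112 = 42.9%, the remote team 47/136 = 34.6% → the junior adjuster
Overall: the junior adjuster 217/412 = 52.7%, the remote team 150/344 = 43.6% → the junior adjuster
Neither sweeps: the junior adjuster wins 2 of 3 groups, the remote team wins 1. The junior adjuster wins overall but not every group — no Simpson reversal.

No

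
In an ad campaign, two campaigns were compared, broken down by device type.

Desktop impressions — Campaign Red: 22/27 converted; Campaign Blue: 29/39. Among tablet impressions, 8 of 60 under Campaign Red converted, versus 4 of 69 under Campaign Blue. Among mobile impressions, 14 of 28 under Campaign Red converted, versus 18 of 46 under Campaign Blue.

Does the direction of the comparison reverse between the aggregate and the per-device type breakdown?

No

Desktop: Campaign Red 22/27 = 81.5%, Campaign Blue 29/39 = 74.4% → Campaign Red
Tablet: Campaign Red 8/60 = 13.3%, Campaign Blue 4/69 = 5.8% → Campaign Red
Mobile: Campaign Red 14/28 = 50.0%, Campaign Blue 18/46 = 39.1% → Campaign Red
Overall: Campaign Red 44/115 = 38.3%, Campaign Blue 51/154 = 33.1% → Campaign Red
Campaign Red wins overall and in every device group — no reversal.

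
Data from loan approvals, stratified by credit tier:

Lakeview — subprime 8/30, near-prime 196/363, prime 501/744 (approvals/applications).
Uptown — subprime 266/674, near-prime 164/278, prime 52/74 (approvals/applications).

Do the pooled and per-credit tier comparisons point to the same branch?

Subprime: Lakeview 8/30 = 26.7%, Uptown 266/674 = 39.5% → Uptown
Near-prime: Lakeview 196/363 = 54.0%, Uptown 164/278 = 59.0% → Uptown
Prime: Lakeview 501/744 = 67.3%, Uptown 52/74 = 70.3% → Uptown
Overall: Lakeview 705/1137 = 62.0%, Uptown 482/1026 = 47.0% → Lakeview
Uptown wins each credit group but Lakeview wins overall — the comparison reverses. Uptown's applications skew toward subprime, which has a lower base rate.

No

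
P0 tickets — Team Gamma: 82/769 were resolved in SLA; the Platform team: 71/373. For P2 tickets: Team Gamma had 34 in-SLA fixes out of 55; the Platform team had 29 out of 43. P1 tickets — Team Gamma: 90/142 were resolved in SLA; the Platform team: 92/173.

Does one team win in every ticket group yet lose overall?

No

P0: Team Gamma 82/769 = 10.7%, the Platform team 71/373 = 19.0% → the Platform team
P2: Team Gamma 34/55 = 61.8%, the Platform team 29/43 = 67.4% → the Platform team
P1: Team Gamma 90/142 = 63.4%, the Platform team 92/173 = 53.2% → Team Gamma
Overall: Team Gamma 206/966 = 21.3%, the Platform team 192/589 = 32.6% → the Platform team
Neither sweeps: Team Gamma wins 1 of 3 groups, the Platform team wins 2. The Platform team wins overall but not every group — no Simpson reversal.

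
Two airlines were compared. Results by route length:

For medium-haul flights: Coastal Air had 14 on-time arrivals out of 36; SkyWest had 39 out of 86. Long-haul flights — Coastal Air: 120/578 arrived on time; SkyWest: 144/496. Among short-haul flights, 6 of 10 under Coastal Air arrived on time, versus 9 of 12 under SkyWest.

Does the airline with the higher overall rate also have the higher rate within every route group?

Medium-haul: Coastal Air 14/36 = 38.9%, SkyWest 39/86 = 45.3% → SkyWest
Long-haul: Coastal Air 120/578 = 20.8%, SkyWest 144/496 = 29.0% → SkyWest
Short-haul: Coastal Air 6/10 = 60.0%, SkyWest 9/12 = 75.0% → SkyWest
Overall: Coastal Air 140/624 = 22.4%, SkyWest 192/594 = 32.3% → SkyWest
SkyWest wins overall and in every route group — no reversal.

Yes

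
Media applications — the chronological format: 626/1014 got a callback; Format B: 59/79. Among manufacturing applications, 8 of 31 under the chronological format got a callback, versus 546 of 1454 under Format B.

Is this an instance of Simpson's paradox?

Media: the chronological format 626/1014 = 61.7%, Format B 59/79 = 74.7% → Format B
Manufacturing: the chronological format 8/31 = 25.8%, Format B 546/1454 = 37.6% → Format B
Overall: the chronological format 634/1045 = 60.7%, Format B 605/1533 = 39.5% → the chronological format
Format B wins each industry group but the chronological format wins overall — the comparison reverses. Format B's applications skew toward manufacturing, which has a lower base rate.

Yes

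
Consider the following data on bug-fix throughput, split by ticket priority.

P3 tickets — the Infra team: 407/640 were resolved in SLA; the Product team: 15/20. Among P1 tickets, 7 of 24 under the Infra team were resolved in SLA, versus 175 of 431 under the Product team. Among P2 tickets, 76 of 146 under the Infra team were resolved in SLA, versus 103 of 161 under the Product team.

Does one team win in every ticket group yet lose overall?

P3: the Infra team 407/640 = 63.6%, the Product team 15/20 = 75.0% → the Product team
P1: the Infra team 7/24 = 29.2%, the Product team 175/431 = 40.6% → the Product team
P2: the Infra team 76/146 = 52.1%, the Product team 103/161 = 64.0% → the Product team
Overall: the Infra team 490/810 = 60.5%, the Product team 293/612 = 47.9% → the Infra team
The Product team wins each ticket group but the Infra team wins overall — the comparison reverses. The Product team's tickets skew toward P1, which has a lower base rate.

Yes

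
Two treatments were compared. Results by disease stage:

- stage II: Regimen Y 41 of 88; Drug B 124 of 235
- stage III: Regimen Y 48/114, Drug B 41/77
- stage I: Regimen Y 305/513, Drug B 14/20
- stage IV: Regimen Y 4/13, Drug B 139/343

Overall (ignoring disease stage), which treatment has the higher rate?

Regimen Y

Stage II: Regimen Y 41/88 = 46.6%, Drug B 124/235 = 52.8% → Drug B
Stage III: Regimen Y 48/114 = 42.1%, Drug B 41/77 = 53.2% → Drug B
Stage I: Regimen Y 305/513 = 59.5%, Drug B 14/20 = 70.0% → Drug B
Stage IV: Regimen Y 4/13 = 30.8%, Drug B 139/343 = 40.5% → Drug B
Overall: Regimen Y 398/728 = 54.7%, Drug B 318/675 = 47.1% → Regimen Y
(Drug B wins every disease group but Regimen Y wins overall — Drug B's patients skew toward the low-rate stage IV group.)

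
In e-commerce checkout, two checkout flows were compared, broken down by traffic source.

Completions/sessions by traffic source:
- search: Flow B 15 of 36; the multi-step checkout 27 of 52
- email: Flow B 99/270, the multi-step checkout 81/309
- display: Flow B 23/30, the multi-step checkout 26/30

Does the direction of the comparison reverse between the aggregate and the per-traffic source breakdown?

Search: Flow B 15/36 = 41.7%, the multi-step checkout 27/52 = 51.9% → the multi-step checkout
Email: Flow B 99/270 = 36.7%, the multi-step checkout 81/309 = 26.2% → Flow B
Display: Flow B 23/30 = 76.7%, the multi-step checkout 26/30 = 86.7% → the multi-step checkout
Overall: Flow B 137/336 = 40.8%, the multi-step checkout 134/391 = 34.3% → Flow B
Neither sweeps: Flow B wins 1 of 3 groups, the multi-step checkout wins 2. Flow B wins overall but not every group — no Simpson reversal.

No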